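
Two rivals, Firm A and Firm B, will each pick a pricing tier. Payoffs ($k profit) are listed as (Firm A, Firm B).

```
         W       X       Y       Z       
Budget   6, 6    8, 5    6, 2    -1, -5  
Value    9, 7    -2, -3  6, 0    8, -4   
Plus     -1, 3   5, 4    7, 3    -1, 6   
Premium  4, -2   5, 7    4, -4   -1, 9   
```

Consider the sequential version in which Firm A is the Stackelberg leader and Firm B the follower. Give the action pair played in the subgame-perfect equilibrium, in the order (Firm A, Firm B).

Work backward from Firm B's decision.
- Budget → Firm B plays W (best of 6, 5, 2, -5); Firm A gets 6.
- Value → Firm B plays W (best of 7, -3, 0, -4); Firm A gets 9.
- Plus → Firm B plays Z (best of 3, 4, 3, 6); Firm A gets -1.
- Premium → Firm B plays Z (best of -2, 7, -4, 9); Firm A gets -1.
Among 6, 9, -1, -1, the best is 9 at Value. Subgame-perfect outcome: (Value, W) with payoffs (9, 7).

(Value, W)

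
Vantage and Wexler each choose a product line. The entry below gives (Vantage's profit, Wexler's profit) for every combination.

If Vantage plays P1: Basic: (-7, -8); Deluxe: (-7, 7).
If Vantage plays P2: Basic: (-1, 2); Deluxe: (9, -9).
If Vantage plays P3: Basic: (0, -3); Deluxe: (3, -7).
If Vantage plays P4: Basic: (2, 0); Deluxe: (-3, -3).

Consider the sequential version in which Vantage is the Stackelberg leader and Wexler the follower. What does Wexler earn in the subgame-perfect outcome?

0

Backward induction with Vantage moving first.
- P1: Wexler compares -8, 7 and picks Deluxe; Vantage would get -7.
- P2: Wexler compares 2, -9 and picks Basic; Vantage would get -1.
- P3: Wexler compares -3, -7 and picks Basic; Vantage would get 0.
- P4: Wexler compares 0, -3 and picks Basic; Vantage would get 2.
Vantage's induced payoffs are -7, -1, 0, 2, so Vantage commits to P4. Subgame-perfect outcome: (P4, Basic) with payoffs (2, 0).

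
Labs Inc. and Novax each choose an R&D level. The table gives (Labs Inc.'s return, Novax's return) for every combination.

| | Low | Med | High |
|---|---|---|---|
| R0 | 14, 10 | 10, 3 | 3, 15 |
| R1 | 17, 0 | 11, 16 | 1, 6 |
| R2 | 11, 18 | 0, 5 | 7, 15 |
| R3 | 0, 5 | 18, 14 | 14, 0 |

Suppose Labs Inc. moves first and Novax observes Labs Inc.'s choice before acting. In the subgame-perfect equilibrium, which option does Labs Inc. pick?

R3

Novax best-responds to each possible Labs Inc. move:
- R0: Novax compares 10, 3, 15 and picks High; Labs Inc. would get 3.
- R1: Novax compares 0, 16, 6 and picks Med; Labs Inc. would get 11.
- R2: Novax compares 18, 5, 15 and picks Low; Labs Inc. would get 11.
- R3: Novax compares 5, 14, 0 and picks Med; Labs Inc. would get 18.
Maximizing over 3, 11, 11, 18, Labs Inc. chooses R3. Subgame-perfect outcome: (R3, Med) with payoffs (18, 14).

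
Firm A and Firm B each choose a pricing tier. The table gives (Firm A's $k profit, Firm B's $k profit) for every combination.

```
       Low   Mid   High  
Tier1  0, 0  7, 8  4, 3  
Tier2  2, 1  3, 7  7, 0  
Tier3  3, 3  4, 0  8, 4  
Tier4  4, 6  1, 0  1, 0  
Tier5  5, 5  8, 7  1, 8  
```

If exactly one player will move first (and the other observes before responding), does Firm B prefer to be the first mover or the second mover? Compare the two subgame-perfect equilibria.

If Firm A leads: Firm B's best replies are Tier1→Mid, Tier2→Mid, Tier3→High, Tier4→Low, Tier5→High; Firm A's induced payoffs 7, 3, 8, 4, 1; outcome (Tier3, High), payoffs (8, 4).
If Firm B leads: Firm A's best replies are Low→Tier5, Mid→Tier5, High→Tier3; Firm B's induced payoffs 5, 7, 4; outcome (Tier5, Mid), payoffs (8, 7).
Firm B gets 7 moving first and 4 moving second, so Firm B prefers to move first.

first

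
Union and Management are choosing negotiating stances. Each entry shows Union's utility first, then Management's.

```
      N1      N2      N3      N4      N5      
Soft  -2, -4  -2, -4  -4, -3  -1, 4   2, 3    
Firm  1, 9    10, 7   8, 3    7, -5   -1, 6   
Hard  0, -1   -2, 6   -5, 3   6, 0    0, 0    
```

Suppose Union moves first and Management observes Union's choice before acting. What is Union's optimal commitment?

Firm

Solve by backward induction (Union leads).
- Soft: Management compares -4, -4, -3, 4, 3 and picks N4; Union would get -1.
- Firm: Management compares 9, 7, 3, -5, 6 and picks N1; Union would get 1.
- Hard: Management compares -1, 6, 3, 0, 0 and picks N2; Union would get -2.
Union's induced payoffs are -1, 1, -2, so Union commits to Firm. Subgame-perfect outcome: (Firm, N1) with payoffs (1, 9).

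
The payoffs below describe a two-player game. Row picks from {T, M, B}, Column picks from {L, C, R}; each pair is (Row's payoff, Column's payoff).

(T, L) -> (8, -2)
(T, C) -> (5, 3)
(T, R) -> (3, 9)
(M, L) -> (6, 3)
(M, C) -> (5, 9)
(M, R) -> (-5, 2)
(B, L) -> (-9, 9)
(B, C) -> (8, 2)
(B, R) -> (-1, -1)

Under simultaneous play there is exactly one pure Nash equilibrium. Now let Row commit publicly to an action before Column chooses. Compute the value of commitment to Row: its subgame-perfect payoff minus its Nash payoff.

Solve by backward induction (Row leads).
- T: BR = R, leader payoff 3.
- M: BR = C, leader payoff 5.
- B: BR = L, leader payoff -9.
Among 3, 5, -9, the best is 5 at M. Subgame-perfect outcome: (M, C) with payoffs (5, 9).
For the simultaneous game, intersect best replies.
Row's best replies: L→T; C→B; R→T.
Column's best replies: T→R; M→C; B→L.
The unique mutual best reply is (T, R), giving (3, 9).
Row's commitment gain: 5 − 3 = 2.

2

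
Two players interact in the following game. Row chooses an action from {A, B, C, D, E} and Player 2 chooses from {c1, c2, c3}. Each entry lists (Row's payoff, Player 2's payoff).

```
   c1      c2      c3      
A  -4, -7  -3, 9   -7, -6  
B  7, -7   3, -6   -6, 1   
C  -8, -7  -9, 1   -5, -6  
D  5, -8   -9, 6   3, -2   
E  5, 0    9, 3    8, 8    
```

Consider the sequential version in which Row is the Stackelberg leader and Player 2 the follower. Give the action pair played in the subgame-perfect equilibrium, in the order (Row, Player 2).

Backward induction with Row moving first.
- A → Player 2 plays c2 (best of -7, 9, -6); Row gets -3.
- B → Player 2 plays c3 (best of -7, -6, 1); Row gets -6.
- C → Player 2 plays c2 (best of -7, 1, -6); Row gets -9.
- D → Player 2 plays c2 (best of -8, 6, -2); Row gets -9.
- E → Player 2 plays c3 (best of 0, 3, 8); Row gets 8.
Row's induced payoffs are -3, -6, -9, -9, 8, so Row commits to E. Subgame-perfect outcome: (E, c3) with payoffs (8, 8).

(E, c3)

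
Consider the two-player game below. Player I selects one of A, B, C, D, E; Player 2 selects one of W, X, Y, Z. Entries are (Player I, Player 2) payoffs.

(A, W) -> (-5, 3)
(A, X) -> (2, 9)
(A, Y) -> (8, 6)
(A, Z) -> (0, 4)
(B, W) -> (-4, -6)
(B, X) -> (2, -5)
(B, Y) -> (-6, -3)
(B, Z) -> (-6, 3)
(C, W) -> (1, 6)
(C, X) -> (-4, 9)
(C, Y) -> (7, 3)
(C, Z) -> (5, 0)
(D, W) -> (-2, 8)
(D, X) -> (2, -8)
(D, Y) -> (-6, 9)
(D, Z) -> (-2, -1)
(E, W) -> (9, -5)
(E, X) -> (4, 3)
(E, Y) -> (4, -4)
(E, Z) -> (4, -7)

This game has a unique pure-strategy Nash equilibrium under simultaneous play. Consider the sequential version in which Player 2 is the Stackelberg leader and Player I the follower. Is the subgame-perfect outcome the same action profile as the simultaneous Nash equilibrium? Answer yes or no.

no

Work backward from Player I's decision.
- W: Player I compares -5, -4, 1, -2, 9 and picks E; Player 2 would get -5.
- X: Player I compares 2, 2, -4, 2, 4 and picks E; Player 2 would get 3.
- Y: Player I compares 8, -6, 7, -6, 4 and picks A; Player 2 would get 6.
- Z: Player I compares 0, -6, 5, -2, 4 and picks C; Player 2 would get 0.
Among -5, 3, 6, 0, the best is 6 at Y. Subgame-perfect outcome: (A, Y) with payoffs (8, 6).
For the simultaneous game, intersect best replies.
Player I's best replies: W→E; X→E; Y→A; Z→C.
Player 2's best replies: A→X; B→Z; C→X; D→Y; E→X.
The unique mutual best reply is (E, X), giving (4, 3).
Sequential outcome (A, Y) differs from the Nash profile (E, X).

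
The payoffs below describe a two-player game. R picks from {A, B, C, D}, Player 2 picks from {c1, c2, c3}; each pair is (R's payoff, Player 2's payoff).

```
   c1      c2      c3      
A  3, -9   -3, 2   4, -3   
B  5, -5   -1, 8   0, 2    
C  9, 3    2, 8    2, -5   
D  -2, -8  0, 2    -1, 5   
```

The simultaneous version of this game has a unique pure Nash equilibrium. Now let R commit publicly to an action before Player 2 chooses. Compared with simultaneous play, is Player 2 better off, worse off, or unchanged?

unchanged

Solve by backward induction (R leads).
- A: Player 2 compares -9, 2, -3 and picks c2; R would get -3.
- B: Player 2 compares -5, 8, 2 and picks c2; R would get -1.
- C: Player 2 compares 3, 8, -5 and picks c2; R would get 2.
- D: Player 2 compares -8, 2, 5 and picks c3; R would get -1.
R's induced payoffs are -3, -1, 2, -1, so R commits to C. Subgame-perfect outcome: (C, c2) with payoffs (2, 8).
Under simultaneous play:
R's best replies: c1→C; c2→C; c3→A.
Player 2's best replies: A→c2; B→c2; C→c2; D→c3.
Only (C, c2) has each player best-responding; Nash payoffs (2, 8).
Player 2 earns 8 sequentially versus 8 at the Nash outcome: unchanged.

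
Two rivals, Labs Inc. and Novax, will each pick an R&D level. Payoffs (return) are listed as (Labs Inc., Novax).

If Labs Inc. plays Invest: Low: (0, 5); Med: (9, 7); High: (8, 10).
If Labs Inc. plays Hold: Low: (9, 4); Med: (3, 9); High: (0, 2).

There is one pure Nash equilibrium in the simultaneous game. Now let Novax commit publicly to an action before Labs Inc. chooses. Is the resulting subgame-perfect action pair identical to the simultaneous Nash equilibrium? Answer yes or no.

yes

Labs Inc. best-responds to each possible Novax move:
- Low: Labs Inc. compares 0, 9 and picks Hold; Novax would get 4.
- Med: Labs Inc. compares 9, 3 and picks Invest; Novax would get 7.
- High: Labs Inc. compares 8, 0 and picks Invest; Novax would get 10.
Novax's induced payoffs are 4, 7, 10, so Novax commits to High. Subgame-perfect outcome: (Invest, High) with payoffs (8, 10).
Now find the simultaneous Nash equilibrium.
Labs Inc.'s best replies: Low→Hold; Med→Invest; High→Invest.
Novax's best replies: Invest→High; Hold→Med.
The unique mutual best reply is (Invest, High), giving (8, 10).
Sequential outcome (Invest, High) coincides with the Nash profile (Invest, High).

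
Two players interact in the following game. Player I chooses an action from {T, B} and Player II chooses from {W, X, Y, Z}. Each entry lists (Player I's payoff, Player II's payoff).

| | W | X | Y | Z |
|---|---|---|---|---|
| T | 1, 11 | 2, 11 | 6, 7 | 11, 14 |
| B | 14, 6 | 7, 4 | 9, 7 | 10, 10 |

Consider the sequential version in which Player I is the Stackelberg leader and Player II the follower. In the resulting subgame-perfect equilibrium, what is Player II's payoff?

Player II best-responds to each possible Player I move:
- T: Player II compares 11, 11, 7, 14 and picks Z; Player I would get 11.
- B: Player II compares 6, 4, 7, 10 and picks Z; Player I would get 10.
Player I's induced payoffs are 11, 10, so Player I commits to T. Subgame-perfect outcome: (T, Z) with payoffs (11, 14).

14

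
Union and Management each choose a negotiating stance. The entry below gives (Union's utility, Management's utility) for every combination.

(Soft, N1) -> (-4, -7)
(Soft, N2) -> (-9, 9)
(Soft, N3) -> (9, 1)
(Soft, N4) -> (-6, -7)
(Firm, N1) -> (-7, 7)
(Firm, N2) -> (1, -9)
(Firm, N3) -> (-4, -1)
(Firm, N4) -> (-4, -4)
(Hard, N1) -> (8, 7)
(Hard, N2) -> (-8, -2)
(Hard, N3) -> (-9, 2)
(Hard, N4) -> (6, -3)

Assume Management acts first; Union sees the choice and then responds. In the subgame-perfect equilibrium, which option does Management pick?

Solve by backward induction (Management leads).
- N1 → Union plays Hard (best of -4, -7, 8); Management gets 7.
- N2 → Union plays Firm (best of -9, 1, -8); Management gets -9.
- N3 → Union plays Soft (best of 9, -4, -9); Management gets 1.
- N4 → Union plays Hard (best of -6, -4, 6); Management gets -3.
Maximizing over 7, -9, 1, -3, Management chooses N1. Subgame-perfect outcome: (Hard, N1) with payoffs (8, 7).

N1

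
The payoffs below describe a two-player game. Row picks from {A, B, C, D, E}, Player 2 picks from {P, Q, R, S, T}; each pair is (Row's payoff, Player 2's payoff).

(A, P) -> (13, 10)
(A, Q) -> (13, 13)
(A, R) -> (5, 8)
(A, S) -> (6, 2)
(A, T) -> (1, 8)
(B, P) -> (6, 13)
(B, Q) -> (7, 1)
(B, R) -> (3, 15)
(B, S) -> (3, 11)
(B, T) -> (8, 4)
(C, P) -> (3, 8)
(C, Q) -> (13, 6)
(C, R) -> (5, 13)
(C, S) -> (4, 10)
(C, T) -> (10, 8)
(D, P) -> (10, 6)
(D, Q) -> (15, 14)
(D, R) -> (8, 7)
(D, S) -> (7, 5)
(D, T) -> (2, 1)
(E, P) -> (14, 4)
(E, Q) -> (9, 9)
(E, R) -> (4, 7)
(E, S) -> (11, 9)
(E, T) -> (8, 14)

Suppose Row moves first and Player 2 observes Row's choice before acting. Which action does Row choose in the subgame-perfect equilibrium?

D

Solve by backward induction (Row leads).
- A → Player 2 plays Q (best of 10, 13, 8, 2, 8); Row gets 13.
- B → Player 2 plays R (best of 13, 1, 15, 11, 4); Row gets 3.
- C → Player 2 plays R (best of 8, 6, 13, 10, 8); Row gets 5.
- D → Player 2 plays Q (best of 6, 14, 7, 5, 1); Row gets 15.
- E → Player 2 plays T (best of 4, 9, 7, 9, 14); Row gets 8.
Row's induced payoffs are 13, 3, 5, 15, 8, so Row commits to D. Subgame-perfect outcome: (D, Q) with payoffs (15, 14).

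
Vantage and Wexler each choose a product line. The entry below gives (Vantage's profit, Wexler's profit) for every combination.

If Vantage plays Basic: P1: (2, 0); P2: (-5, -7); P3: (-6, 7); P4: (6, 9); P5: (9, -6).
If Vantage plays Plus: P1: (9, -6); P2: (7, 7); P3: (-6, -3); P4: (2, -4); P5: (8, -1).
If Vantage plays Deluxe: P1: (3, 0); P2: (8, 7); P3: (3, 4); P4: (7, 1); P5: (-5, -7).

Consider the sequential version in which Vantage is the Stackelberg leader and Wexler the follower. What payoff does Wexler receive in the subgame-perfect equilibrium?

7

Solve by backward induction (Vantage leads).
- Basic: BR = P4, leader payoff 6.
- Plus: BR = P2, leader payoff 7.
- Deluxe: BR = P2, leader payoff 8.
Maximizing over 6, 7, 8, Vantage chooses Deluxe. Subgame-perfect outcome: (Deluxe, P2) with payoffs (8, 7).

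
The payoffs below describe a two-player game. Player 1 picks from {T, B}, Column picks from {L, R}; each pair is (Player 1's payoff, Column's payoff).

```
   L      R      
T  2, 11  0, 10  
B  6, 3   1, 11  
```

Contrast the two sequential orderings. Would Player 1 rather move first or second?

first

If Player 1 leads: Column's best replies are T→L, B→R; Player 1's induced payoffs 2, 1; outcome (T, L), payoffs (2, 11).
If Column leads: Player 1's best replies are L→B, R→B; Column's induced payoffs 3, 11; outcome (B, R), payoffs (1, 11).
Player 1 gets 2 moving first and 1 moving second, so Player 1 prefers to move first.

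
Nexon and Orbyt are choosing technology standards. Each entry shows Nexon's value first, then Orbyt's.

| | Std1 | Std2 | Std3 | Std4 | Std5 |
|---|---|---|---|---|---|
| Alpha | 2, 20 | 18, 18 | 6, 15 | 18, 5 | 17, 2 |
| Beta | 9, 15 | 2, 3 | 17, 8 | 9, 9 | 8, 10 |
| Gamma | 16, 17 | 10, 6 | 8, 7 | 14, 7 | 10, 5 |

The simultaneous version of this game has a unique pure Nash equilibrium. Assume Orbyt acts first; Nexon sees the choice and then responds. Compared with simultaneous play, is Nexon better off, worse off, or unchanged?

Backward induction with Orbyt moving first.
- Std1 → Nexon plays Gamma (best of 2, 9, 16); Orbyt gets 17.
- Std2 → Nexon plays Alpha (best of 18, 2, 10); Orbyt gets 18.
- Std3 → Nexon plays Beta (best of 6, 17, 8); Orbyt gets 8.
- Std4 → Nexon plays Alpha (best of 18, 9, 14); Orbyt gets 5.
- Std5 → Nexon plays Alpha (best of 17, 8, 10); Orbyt gets 2.
Orbyt's induced payoffs are 17, 18, 8, 5, 2, so Orbyt commits to Std2. Subgame-perfect outcome: (Alpha, Std2) with payoffs (18, 18).
Under simultaneous play:
Nexon's best replies: Std1→Gamma; Std2→Alpha; Std3→Beta; Std4→Alpha; Std5→Alpha.
Orbyt's best replies: Alpha→Std1; Beta→Std1; Gamma→Std1.
Only (Gamma, Std1) has each player best-responding; Nash payoffs (16, 17).
Nexon earns 18 sequentially versus 16 at the Nash outcome: better off.

better off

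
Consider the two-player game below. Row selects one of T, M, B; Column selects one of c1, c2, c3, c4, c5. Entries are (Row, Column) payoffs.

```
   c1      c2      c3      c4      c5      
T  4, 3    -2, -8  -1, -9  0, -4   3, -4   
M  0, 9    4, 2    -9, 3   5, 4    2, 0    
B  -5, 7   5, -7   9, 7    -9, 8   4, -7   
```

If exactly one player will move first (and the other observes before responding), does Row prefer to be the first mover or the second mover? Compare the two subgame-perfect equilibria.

second

If Row leads: Column's best replies are T→c1, M→c1, B→c4; Row's induced payoffs 4, 0, -9; outcome (T, c1), payoffs (4, 3).
If Column leads: Row's best replies are c1→T, c2→B, c3→B, c4→M, c5→B; Column's induced payoffs 3, -7, 7, 4, -7; outcome (B, c3), payoffs (9, 7).
Row gets 4 moving first and 9 moving second, so Row prefers to move second.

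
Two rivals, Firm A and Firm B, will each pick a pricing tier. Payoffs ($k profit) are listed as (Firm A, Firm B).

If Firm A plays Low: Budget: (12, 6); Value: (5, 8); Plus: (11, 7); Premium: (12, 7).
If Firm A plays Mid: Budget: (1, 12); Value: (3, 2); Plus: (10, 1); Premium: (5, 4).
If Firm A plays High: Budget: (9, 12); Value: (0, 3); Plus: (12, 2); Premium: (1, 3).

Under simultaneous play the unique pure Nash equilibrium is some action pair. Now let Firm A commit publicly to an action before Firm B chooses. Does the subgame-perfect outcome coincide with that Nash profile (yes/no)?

Work backward from Firm B's decision.
- Low → Firm B plays Value (best of 6, 8, 7, 7); Firm A gets 5.
- Mid → Firm B plays Budget (best of 12, 2, 1, 4); Firm A gets 1.
- High → Firm B plays Budget (best of 12, 3, 2, 3); Firm A gets 9.
Firm A's induced payoffs are 5, 1, 9, so Firm A commits to High. Subgame-perfect outcome: (High, Budget) with payoffs (9, 12).
Now find the simultaneous Nash equilibrium.
Firm A's best replies: Budget→Low; Value→Low; Plus→High; Premium→Low.
Firm B's best replies: Low→Value; Mid→Budget; High→Budget.
Only (Low, Value) has each player best-responding; Nash payoffs (5, 8).
Sequential outcome (High, Budget) differs from the Nash profile (Low, Value).

no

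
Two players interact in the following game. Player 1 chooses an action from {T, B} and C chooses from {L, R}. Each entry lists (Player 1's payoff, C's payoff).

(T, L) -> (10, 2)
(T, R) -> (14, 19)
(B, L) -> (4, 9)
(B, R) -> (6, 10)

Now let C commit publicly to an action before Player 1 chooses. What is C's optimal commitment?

Work backward from Player 1's decision.
- L → Player 1 plays T (best of 10, 4); C gets 2.
- R → Player 1 plays T (best of 14, 6); C gets 19.
C's induced payoffs are 2, 19, so C commits to R. Subgame-perfect outcome: (T, R) with payoffs (14, 19).

R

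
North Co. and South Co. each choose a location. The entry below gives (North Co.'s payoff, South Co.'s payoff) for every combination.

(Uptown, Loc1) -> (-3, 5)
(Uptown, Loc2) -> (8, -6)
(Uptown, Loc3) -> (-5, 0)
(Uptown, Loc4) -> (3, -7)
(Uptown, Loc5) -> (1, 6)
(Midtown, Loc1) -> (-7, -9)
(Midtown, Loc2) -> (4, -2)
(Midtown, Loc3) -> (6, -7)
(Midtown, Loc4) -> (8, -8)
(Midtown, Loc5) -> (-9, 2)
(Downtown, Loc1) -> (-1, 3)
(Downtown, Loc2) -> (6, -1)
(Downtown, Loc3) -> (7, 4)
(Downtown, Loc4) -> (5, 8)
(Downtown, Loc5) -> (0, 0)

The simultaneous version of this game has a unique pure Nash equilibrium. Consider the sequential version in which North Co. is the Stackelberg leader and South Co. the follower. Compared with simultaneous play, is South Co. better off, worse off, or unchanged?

better off

Backward induction with North Co. moving first.
- Uptown: South Co. compares 5, -6, 0, -7, 6 and picks Loc5; North Co. would get 1.
- Midtown: South Co. compares -9, -2, -7, -8, 2 and picks Loc5; North Co. would get -9.
- Downtown: South Co. compares 3, -1, 4, 8, 0 and picks Loc4; North Co. would get 5.
Among 1, -9, 5, the best is 5 at Downtown. Subgame-perfect outcome: (Downtown, Loc4) with payoffs (5, 8).
Now find the simultaneous Nash equilibrium.
North Co.'s best replies: Loc1→Downtown; Loc2→Uptown; Loc3→Downtown; Loc4→Midtown; Loc5→Uptown.
South Co.'s best replies: Uptown→Loc5; Midtown→Loc5; Downtown→Loc4.
The unique mutual best reply is (Uptown, Loc5), giving (1, 6).
South Co. earns 8 sequentially versus 6 at the Nash outcome: better off.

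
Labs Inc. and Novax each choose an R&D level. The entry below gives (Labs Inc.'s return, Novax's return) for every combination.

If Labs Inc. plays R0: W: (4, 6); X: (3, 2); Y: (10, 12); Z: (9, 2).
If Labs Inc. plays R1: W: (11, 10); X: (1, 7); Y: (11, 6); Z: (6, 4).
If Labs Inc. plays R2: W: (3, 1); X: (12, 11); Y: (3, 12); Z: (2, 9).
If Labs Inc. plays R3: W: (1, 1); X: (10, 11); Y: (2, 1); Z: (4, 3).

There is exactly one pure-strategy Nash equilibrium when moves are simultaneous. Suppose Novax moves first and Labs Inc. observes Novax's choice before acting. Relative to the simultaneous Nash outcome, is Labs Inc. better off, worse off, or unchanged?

Work backward from Labs Inc.'s decision.
- W: BR = R1, leader payoff 10.
- X: BR = R2, leader payoff 11.
- Y: BR = R1, leader payoff 6.
- Z: BR = R0, leader payoff 2.
Maximizing over 10, 11, 6, 2, Novax chooses X. Subgame-perfect outcome: (R2, X) with payoffs (12, 11).
Now find the simultaneous Nash equilibrium.
Labs Inc.'s best replies: W→R1; X→R2; Y→R1; Z→R0.
Novax's best replies: R0→Y; R1→W; R2→Y; R3→X.
Only (R1, W) has each player best-responding; Nash payoffs (11, 10).
Labs Inc. earns 12 sequentially versus 11 at the Nash outcome: better off.

better off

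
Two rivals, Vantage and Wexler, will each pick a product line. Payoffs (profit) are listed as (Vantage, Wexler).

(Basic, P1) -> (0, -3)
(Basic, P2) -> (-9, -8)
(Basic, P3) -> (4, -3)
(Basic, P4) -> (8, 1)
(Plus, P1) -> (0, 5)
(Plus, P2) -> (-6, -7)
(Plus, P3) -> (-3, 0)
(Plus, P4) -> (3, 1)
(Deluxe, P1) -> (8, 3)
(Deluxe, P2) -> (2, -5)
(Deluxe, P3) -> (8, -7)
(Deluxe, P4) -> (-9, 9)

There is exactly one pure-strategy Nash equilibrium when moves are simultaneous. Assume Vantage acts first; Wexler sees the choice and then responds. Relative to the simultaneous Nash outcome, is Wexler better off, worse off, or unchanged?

Solve by backward induction (Vantage leads).
- Basic: Wexler compares -3, -8, -3, 1 and picks P4; Vantage would get 8.
- Plus: Wexler compares 5, -7, 0, 1 and picks P1; Vantage would get 0.
- Deluxe: Wexler compares 3, -5, -7, 9 and picks P4; Vantage would get -9.
Among 8, 0, -9, the best is 8 at Basic. Subgame-perfect outcome: (Basic, P4) with payoffs (8, 1).
Now find the simultaneous Nash equilibrium.
Vantage's best replies: P1→Deluxe; P2→Deluxe; P3→Deluxe; P4→Basic.
Wexler's best replies: Basic→P4; Plus→P1; Deluxe→P4.
The unique mutual best reply is (Basic, P4), giving (8, 1).
Wexler earns 1 sequentially versus 1 at the Nash outcome: unchanged.

unchanged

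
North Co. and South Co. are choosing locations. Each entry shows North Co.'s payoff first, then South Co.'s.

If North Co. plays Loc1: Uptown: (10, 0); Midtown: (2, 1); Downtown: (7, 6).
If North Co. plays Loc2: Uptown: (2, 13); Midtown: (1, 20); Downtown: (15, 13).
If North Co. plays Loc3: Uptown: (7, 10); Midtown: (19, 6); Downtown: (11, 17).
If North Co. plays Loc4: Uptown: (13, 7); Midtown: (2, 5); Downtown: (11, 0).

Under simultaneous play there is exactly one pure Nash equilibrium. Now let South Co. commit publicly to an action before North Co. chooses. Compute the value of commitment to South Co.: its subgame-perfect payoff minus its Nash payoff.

6

Work backward from North Co.'s decision.
- Uptown: North Co. compares 10, 2, 7, 13 and picks Loc4; South Co. would get 7.
- Midtown: North Co. compares 2, 1, 19, 2 and picks Loc3; South Co. would get 6.
- Downtown: North Co. compares 7, 15, 11, 11 and picks Loc2; South Co. would get 13.
Maximizing over 7, 6, 13, South Co. chooses Downtown. Subgame-perfect outcome: (Loc2, Downtown) with payoffs (15, 13).
Now find the simultaneous Nash equilibrium.
North Co.'s best replies: Uptown→Loc4; Midtown→Loc3; Downtown→Loc2.
South Co.'s best replies: Loc1→Downtown; Loc2→Midtown; Loc3→Downtown; Loc4→Uptown.
The unique mutual best reply is (Loc4, Uptown), giving (13, 7).
South Co.'s commitment gain: 13 − 7 = 6.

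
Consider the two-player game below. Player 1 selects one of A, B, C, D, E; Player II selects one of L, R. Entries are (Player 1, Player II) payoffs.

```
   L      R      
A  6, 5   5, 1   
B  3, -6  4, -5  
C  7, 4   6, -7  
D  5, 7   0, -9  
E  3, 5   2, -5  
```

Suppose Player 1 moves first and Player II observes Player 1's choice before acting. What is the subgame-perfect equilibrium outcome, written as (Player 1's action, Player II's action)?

Player II best-responds to each possible Player 1 move:
- A: BR = L, leader payoff 6.
- B: BR = R, leader payoff 4.
- C: BR = L, leader payoff 7.
- D: BR = L, leader payoff 5.
- E: BR = L, leader payoff 3.
Player 1's induced payoffs are 6, 4, 7, 5, 3, so Player 1 commits to C. Subgame-perfect outcome: (C, L) with payoffs (7, 4).

(C, L)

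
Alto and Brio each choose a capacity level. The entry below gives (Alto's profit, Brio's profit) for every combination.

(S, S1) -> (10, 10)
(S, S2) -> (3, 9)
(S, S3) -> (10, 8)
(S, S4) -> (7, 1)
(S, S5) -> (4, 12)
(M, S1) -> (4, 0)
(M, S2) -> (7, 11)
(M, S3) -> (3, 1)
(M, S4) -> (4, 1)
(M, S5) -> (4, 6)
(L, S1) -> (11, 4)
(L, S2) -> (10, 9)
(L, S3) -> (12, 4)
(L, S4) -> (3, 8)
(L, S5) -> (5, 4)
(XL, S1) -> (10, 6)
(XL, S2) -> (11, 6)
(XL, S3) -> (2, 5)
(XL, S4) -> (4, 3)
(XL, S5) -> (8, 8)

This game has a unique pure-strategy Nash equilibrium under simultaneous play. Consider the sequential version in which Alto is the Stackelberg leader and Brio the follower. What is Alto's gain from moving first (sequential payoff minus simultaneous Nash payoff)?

2

Work backward from Brio's decision.
- S: BR = S5, leader payoff 4.
- M: BR = S2, leader payoff 7.
- L: BR = S2, leader payoff 10.
- XL: BR = S5, leader payoff 8.
Maximizing over 4, 7, 10, 8, Alto chooses L. Subgame-perfect outcome: (L, S2) with payoffs (10, 9).
For the simultaneous game, intersect best replies.
Alto's best replies: S1→L; S2→XL; S3→L; S4→S; S5→XL.
Brio's best replies: S→S5; M→S2; L→S2; XL→S5.
Only (XL, S5) has each player best-responding; Nash payoffs (8, 8).
Alto's commitment gain: 10 − 8 = 2.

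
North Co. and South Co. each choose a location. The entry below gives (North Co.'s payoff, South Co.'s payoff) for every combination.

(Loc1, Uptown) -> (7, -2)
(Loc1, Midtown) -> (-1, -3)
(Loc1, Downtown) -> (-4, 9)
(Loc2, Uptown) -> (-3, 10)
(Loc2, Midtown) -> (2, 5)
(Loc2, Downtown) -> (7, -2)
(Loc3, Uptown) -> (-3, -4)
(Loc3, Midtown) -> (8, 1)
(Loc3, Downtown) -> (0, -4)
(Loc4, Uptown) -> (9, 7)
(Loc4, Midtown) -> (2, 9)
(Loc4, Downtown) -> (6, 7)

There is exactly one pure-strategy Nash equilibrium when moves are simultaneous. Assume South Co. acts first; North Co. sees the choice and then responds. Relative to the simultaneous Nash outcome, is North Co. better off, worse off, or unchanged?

better off

Solve by backward induction (South Co. leads).
- Uptown → North Co. plays Loc4 (best of 7, -3, -3, 9); South Co. gets 7.
- Midtown → North Co. plays Loc3 (best of -1, 2, 8, 2); South Co. gets 1.
- Downtown → North Co. plays Loc2 (best of -4, 7, 0, 6); South Co. gets -2.
South Co.'s induced payoffs are 7, 1, -2, so South Co. commits to Uptown. Subgame-perfect outcome: (Loc4, Uptown) with payoffs (9, 7).
Under simultaneous play:
North Co.'s best replies: Uptown→Loc4; Midtown→Loc3; Downtown→Loc2.
South Co.'s best replies: Loc1→Downtown; Loc2→Uptown; Loc3→Midtown; Loc4→Midtown.
The unique mutual best reply is (Loc3, Midtown), giving (8, 1).
North Co. earns 9 sequentially versus 8 at the Nash outcome: better off.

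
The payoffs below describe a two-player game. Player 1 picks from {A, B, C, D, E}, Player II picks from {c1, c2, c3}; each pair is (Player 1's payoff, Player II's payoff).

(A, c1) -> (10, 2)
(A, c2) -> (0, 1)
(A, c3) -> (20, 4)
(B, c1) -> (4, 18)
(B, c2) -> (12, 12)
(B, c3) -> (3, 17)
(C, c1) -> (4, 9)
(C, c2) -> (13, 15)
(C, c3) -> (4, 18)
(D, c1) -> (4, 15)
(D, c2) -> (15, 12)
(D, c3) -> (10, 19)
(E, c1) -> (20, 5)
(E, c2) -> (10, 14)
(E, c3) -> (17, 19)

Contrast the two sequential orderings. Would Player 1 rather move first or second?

first

If Player 1 leads: Player II's best replies are A→c3, B→c1, C→c3, D→c3, E→c3; Player 1's induced payoffs 20, 4, 4, 10, 17; outcome (A, c3), payoffs (20, 4).
If Player II leads: Player 1's best replies are c1→E, c2→D, c3→A; Player II's induced payoffs 5, 12, 4; outcome (D, c2), payoffs (15, 12).
Player 1 gets 20 moving first and 15 moving second, so Player 1 prefers to move first.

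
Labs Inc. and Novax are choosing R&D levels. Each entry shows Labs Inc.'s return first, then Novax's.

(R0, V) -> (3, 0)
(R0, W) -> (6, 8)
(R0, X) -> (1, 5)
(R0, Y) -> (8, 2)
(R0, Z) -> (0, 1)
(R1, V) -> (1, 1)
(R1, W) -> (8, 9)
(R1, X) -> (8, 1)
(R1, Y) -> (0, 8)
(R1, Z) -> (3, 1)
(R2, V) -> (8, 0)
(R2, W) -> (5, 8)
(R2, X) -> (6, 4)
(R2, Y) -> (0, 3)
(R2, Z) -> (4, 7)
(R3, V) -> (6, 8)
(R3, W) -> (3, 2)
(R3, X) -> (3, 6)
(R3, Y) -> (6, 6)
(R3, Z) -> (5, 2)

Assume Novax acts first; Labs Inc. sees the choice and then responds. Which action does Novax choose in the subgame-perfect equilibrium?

W

Backward induction with Novax moving first.
- V: Labs Inc. compares 3, 1, 8, 6 and picks R2; Novax would get 0.
- W: Labs Inc. compares 6, 8, 5, 3 and picks R1; Novax would get 9.
- X: Labs Inc. compares 1, 8, 6, 3 and picks R1; Novax would get 1.
- Y: Labs Inc. compares 8, 0, 0, 6 and picks R0; Novax would get 2.
- Z: Labs Inc. compares 0, 3, 4, 5 and picks R3; Novax would get 2.
Among 0, 9, 1, 2, 2, the best is 9 at W. Subgame-perfect outcome: (R1, W) with payoffs (8, 9).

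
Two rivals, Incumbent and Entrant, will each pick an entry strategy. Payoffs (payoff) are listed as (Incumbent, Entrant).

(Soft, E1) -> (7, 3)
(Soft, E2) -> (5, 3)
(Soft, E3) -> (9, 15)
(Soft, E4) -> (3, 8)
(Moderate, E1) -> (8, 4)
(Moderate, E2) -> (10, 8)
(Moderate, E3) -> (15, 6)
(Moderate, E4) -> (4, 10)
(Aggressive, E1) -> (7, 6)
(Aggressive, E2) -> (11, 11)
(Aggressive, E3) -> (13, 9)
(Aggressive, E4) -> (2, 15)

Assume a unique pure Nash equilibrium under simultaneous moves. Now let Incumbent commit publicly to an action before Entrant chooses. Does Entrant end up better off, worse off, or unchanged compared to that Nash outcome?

better off

Backward induction with Incumbent moving first.
- Soft → Entrant plays E3 (best of 3, 3, 15, 8); Incumbent gets 9.
- Moderate → Entrant plays E4 (best of 4, 8, 6, 10); Incumbent gets 4.
- Aggressive → Entrant plays E4 (best of 6, 11, 9, 15); Incumbent gets 2.
Maximizing over 9, 4, 2, Incumbent chooses Soft. Subgame-perfect outcome: (Soft, E3) with payoffs (9, 15).
Now find the simultaneous Nash equilibrium.
Incumbent's best replies: E1→Moderate; E2→Aggressive; E3→Moderate; E4→Moderate.
Entrant's best replies: Soft→E3; Moderate→E4; Aggressive→E4.
Only (Moderate, E4) has each player best-responding; Nash payoffs (4, 10).
Entrant earns 15 sequentially versus 10 at the Nash outcome: better off.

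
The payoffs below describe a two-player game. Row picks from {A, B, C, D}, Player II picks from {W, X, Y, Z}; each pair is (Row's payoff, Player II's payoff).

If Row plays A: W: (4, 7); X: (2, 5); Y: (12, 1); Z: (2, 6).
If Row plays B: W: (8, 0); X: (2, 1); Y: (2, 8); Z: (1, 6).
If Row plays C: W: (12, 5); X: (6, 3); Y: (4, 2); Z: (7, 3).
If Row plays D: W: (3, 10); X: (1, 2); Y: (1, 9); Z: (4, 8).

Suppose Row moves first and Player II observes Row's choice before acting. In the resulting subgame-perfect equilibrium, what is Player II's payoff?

Solve by backward induction (Row leads).
- A: Player II compares 7, 5, 1, 6 and picks W; Row would get 4.
- B: Player II compares 0, 1, 8, 6 and picks Y; Row would get 2.
- C: Player II compares 5, 3, 2, 3 and picks W; Row would get 12.
- D: Player II compares 10, 2, 9, 8 and picks W; Row would get 3.
Row's induced payoffs are 4, 2, 12, 3, so Row commits to C. Subgame-perfect outcome: (C, W) with payoffs (12, 5).

5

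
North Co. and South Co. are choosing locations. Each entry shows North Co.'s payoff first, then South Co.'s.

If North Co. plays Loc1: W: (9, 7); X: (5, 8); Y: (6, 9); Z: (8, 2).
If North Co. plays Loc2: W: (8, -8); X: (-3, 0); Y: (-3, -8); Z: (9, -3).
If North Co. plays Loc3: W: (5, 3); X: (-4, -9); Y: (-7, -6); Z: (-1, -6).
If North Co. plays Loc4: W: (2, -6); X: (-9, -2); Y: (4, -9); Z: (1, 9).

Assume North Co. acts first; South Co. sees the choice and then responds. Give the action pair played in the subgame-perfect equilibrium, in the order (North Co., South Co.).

(Loc1, Y)

Solve by backward induction (North Co. leads).
- Loc1: South Co. compares 7, 8, 9, 2 and picks Y; North Co. would get 6.
- Loc2: South Co. compares -8, 0, -8, -3 and picks X; North Co. would get -3.
- Loc3: South Co. compares 3, -9, -6, -6 and picks W; North Co. would get 5.
- Loc4: South Co. compares -6, -2, -9, 9 and picks Z; North Co. would get 1.
Maximizing over 6, -3, 5, 1, North Co. chooses Loc1. Subgame-perfect outcome: (Loc1, Y) with payoffs (6, 9).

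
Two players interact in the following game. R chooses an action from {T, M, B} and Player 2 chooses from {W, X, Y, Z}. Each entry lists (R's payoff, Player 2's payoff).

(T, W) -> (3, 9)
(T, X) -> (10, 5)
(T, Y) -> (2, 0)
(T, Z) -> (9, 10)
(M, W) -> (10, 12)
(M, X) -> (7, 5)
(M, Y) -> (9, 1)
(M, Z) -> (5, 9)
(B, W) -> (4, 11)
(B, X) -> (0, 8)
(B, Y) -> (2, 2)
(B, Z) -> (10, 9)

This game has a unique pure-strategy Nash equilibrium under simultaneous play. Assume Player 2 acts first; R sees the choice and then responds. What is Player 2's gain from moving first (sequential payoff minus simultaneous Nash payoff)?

0

Backward induction with Player 2 moving first.
- W → R plays M (best of 3, 10, 4); Player 2 gets 12.
- X → R plays T (best of 10, 7, 0); Player 2 gets 5.
- Y → R plays M (best of 2, 9, 2); Player 2 gets 1.
- Z → R plays B (best of 9, 5, 10); Player 2 gets 9.
Player 2's induced payoffs are 12, 5, 1, 9, so Player 2 commits to W. Subgame-perfect outcome: (M, W) with payoffs (10, 12).
Under simultaneous play:
R's best replies: W→M; X→T; Y→M; Z→B.
Player 2's best replies: T→Z; M→W; B→W.
Only (M, W) has each player best-responding; Nash payoffs (10, 12).
Player 2's commitment gain: 12 − 12 = 0.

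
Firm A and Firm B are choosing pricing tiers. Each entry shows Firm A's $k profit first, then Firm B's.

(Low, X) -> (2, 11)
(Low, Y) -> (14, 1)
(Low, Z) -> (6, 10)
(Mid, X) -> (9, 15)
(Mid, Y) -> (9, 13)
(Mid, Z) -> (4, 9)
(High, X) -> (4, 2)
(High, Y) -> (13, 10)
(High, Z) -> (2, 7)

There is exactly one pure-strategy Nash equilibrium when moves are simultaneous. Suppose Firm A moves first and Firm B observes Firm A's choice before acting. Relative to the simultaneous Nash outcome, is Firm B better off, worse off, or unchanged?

worse off

Work backward from Firm B's decision.
- Low: Firm B compares 11, 1, 10 and picks X; Firm A would get 2.
- Mid: Firm B compares 15, 13, 9 and picks X; Firm A would get 9.
- High: Firm B compares 2, 10, 7 and picks Y; Firm A would get 13.
Firm A's induced payoffs are 2, 9, 13, so Firm A commits to High. Subgame-perfect outcome: (High, Y) with payoffs (13, 10).
Under simultaneous play:
Firm A's best replies: X→Mid; Y→Low; Z→Low.
Firm B's best replies: Low→X; Mid→X; High→Y.
The unique mutual best reply is (Mid, X), giving (9, 15).
Firm B earns 10 sequentially versus 15 at the Nash outcome: worse off.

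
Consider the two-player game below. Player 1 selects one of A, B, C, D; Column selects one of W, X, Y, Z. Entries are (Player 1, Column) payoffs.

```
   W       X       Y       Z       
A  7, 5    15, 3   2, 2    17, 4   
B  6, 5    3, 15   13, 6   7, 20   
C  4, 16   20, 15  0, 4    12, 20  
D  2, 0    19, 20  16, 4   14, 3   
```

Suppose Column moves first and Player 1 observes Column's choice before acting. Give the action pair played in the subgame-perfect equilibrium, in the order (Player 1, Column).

Solve by backward induction (Column leads).
- W → Player 1 plays A (best of 7, 6, 4, 2); Column gets 5.
- X → Player 1 plays C (best of 15, 3, 20, 19); Column gets 15.
- Y → Player 1 plays D (best of 2, 13, 0, 16); Column gets 4.
- Z → Player 1 plays A (best of 17, 7, 12, 14); Column gets 4.
Column's induced payoffs are 5, 15, 4, 4, so Column commits to X. Subgame-perfect outcome: (C, X) with payoffs (20, 15).

(C, X)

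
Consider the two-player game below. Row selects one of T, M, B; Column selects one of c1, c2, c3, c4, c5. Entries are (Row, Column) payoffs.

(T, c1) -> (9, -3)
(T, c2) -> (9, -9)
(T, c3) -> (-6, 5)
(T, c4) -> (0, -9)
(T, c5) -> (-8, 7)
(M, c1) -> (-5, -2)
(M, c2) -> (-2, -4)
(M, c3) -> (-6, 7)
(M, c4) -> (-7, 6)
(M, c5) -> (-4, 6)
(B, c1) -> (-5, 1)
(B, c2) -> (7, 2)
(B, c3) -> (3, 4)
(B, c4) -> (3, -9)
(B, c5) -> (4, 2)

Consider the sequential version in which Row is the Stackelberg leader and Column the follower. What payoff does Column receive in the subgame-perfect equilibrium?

4

Solve by backward induction (Row leads).
- T → Column plays c5 (best of -3, -9, 5, -9, 7); Row gets -8.
- M → Column plays c3 (best of -2, -4, 7, 6, 6); Row gets -6.
- B → Column plays c3 (best of 1, 2, 4, -9, 2); Row gets 3.
Among -8, -6, 3, the best is 3 at B. Subgame-perfect outcome: (B, c3) with payoffs (3, 4).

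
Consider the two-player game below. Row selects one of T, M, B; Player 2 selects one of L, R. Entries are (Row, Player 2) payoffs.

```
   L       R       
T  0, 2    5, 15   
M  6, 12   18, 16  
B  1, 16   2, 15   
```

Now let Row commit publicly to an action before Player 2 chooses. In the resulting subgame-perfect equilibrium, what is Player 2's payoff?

16

Player 2 best-responds to each possible Row move:
- T: BR = R, leader payoff 5.
- M: BR = R, leader payoff 18.
- B: BR = L, leader payoff 1.
Among 5, 18, 1, the best is 18 at M. Subgame-perfect outcome: (M, R) with payoffs (18, 16).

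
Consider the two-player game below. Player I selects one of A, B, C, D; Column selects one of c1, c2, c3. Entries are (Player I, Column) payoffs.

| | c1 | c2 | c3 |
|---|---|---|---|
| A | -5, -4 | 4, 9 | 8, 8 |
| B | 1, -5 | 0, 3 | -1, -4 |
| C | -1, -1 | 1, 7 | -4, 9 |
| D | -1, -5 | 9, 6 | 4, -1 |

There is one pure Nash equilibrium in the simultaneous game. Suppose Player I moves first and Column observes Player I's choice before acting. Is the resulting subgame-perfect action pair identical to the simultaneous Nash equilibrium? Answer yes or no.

yes

Backward induction with Player I moving first.
- A: Column compares -4, 9, 8 and picks c2; Player I would get 4.
- B: Column compares -5, 3, -4 and picks c2; Player I would get 0.
- C: Column compares -1, 7, 9 and picks c3; Player I would get -4.
- D: Column compares -5, 6, -1 and picks c2; Player I would get 9.
Player I's induced payoffs are 4, 0, -4, 9, so Player I commits to D. Subgame-perfect outcome: (D, c2) with payoffs (9, 6).
For the simultaneous game, intersect best replies.
Player I's best replies: c1→B; c2→D; c3→A.
Column's best replies: A→c2; B→c2; C→c3; D→c2.
Only (D, c2) has each player best-responding; Nash payoffs (9, 6).
Sequential outcome (D, c2) coincides with the Nash profile (D, c2).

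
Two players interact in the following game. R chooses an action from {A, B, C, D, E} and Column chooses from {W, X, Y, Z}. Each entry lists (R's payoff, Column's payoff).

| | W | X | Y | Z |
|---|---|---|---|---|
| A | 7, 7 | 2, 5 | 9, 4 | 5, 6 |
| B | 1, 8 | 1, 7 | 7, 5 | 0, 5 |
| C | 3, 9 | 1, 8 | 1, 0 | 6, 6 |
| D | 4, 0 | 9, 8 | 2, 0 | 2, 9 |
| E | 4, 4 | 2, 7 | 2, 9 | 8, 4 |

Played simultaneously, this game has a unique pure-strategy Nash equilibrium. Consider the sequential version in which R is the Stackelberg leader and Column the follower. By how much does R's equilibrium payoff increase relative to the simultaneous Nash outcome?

0

Solve by backward induction (R leads).
- A: Column compares 7, 5, 4, 6 and picks W; R would get 7.
- B: Column compares 8, 7, 5, 5 and picks W; R would get 1.
- C: Column compares 9, 8, 0, 6 and picks W; R would get 3.
- D: Column compares 0, 8, 0, 9 and picks Z; R would get 2.
- E: Column compares 4, 7, 9, 4 and picks Y; R would get 2.
Among 7, 1, 3, 2, 2, the best is 7 at A. Subgame-perfect outcome: (A, W) with payoffs (7, 7).
Now find the simultaneous Nash equilibrium.
R's best replies: W→A; X→D; Y→A; Z→E.
Column's best replies: A→W; B→W; C→W; D→Z; E→Y.
Only (A, W) has each player best-responding; Nash payoffs (7, 7).
R's commitment gain: 7 − 7 = 0.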